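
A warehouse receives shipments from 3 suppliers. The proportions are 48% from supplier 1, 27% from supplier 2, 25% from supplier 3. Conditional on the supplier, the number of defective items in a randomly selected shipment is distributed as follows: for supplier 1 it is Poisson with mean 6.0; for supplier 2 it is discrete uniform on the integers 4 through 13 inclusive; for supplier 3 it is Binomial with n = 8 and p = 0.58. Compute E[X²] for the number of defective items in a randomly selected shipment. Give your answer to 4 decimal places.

47.7646

For each component E[X²] = Var + (mean)², giving 1: 42; 2: 80.5; 3: 23.4784.
Overall E[X²] = 0.48·42 + 0.27·80.5 + 0.25·23.4784 = 47.7646.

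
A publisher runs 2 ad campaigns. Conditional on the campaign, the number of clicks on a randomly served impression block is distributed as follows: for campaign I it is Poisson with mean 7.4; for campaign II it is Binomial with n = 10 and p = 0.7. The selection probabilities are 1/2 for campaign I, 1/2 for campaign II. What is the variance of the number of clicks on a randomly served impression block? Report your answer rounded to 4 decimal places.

4.7900

Per component, I: μ=7.4, E[X²]=62.16; II: μ=7, E[X²]=51.1.
E[X] = 0.5·7.4 + 0.5·7 = 7.2.
E[X²] = 0.5·62.16 + 0.5·51.1 = 56.63.
Var(X) = E[X²] − (E[X])² = 56.63 − 51.84 = 4.79.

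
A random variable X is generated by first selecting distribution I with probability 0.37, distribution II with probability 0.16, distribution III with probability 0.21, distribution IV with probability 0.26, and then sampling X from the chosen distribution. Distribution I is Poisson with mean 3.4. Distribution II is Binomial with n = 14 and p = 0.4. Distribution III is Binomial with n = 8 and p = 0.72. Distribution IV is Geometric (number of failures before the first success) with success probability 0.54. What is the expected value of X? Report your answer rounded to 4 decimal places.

3.5851

Component means — I: 3.4; II: 5.6; III: 5.76; IV: 0.851852.
E[X] = 0.37·3.4 + 0.16·5.6 + 0.21·5.76 + 0.26·0.851852 = 3.58508.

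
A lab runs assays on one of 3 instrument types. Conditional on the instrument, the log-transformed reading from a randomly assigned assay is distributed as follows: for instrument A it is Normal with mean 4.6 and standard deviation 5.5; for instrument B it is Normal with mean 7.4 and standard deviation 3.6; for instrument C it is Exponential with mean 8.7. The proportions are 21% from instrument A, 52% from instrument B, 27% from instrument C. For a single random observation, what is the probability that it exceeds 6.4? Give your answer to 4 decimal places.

0.5243

Conditional on each instrument, P(X > 6.4): A: 0.371731; B: 0.609409; C: 0.479202.
By total probability, P(X > 6.4) = 0.21·0.371731 + 0.52·0.609409 + 0.27·0.479202 = 0.524341.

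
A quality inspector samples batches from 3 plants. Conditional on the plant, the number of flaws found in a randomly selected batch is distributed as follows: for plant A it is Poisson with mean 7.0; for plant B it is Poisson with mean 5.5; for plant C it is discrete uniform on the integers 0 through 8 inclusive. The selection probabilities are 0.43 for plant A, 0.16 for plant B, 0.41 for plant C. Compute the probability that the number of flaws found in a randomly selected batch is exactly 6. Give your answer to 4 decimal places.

0.1348

Conditional on each plant, P(X = 6): A: 0.149003; B: 0.157117; C: 0.111111.
By total probability, P(X = 6) = 0.43·0.149003 + 0.16·0.157117 + 0.41·0.111111 = 0.134766.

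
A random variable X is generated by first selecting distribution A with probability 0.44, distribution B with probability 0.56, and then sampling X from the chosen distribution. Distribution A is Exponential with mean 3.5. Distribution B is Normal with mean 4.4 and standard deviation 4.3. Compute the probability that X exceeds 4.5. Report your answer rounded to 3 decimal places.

Conditional on each component, P(X > 4.5): A: 0.276453; B: 0.490723.
By total probability, P(X > 4.5) = 0.44·0.276453 + 0.56·0.490723 = 0.396444.

0.396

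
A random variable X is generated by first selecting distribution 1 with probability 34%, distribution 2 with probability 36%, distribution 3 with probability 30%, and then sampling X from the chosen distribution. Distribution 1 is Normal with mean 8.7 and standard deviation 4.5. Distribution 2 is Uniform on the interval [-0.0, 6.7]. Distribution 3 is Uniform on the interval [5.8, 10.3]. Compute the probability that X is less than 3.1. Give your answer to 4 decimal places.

0.2028

Conditional on each component, P(X < 3.1): 1: 0.106668; 2: 0.462687; 3: 0.
By total probability, P(X < 3.1) = 0.34·0.106668 + 0.36·0.462687 + 0.3·0 = 0.202834.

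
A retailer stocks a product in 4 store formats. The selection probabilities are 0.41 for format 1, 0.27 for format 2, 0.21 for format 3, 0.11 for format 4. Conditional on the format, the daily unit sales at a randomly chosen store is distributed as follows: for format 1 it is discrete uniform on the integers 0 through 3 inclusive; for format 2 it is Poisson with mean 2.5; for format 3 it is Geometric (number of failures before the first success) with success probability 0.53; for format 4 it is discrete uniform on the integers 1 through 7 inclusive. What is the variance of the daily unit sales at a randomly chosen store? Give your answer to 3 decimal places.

2.842

Per component, 1: μ=1.5, E[X²]=3.5; 2: μ=2.5, E[X²]=8.75; 3: μ=0.886792, E[X²]=2.45959; 4: μ=4, E[X²]=20.
E[X] = 0.41·1.5 + 0.27·2.5 + 0.21·0.886792 + 0.11·4 = 1.91623.
E[X²] = 0.41·3.5 + 0.27·8.75 + 0.21·2.45959 + 0.11·20 = 6.51401.
Var(X) = E[X²] − (E[X])² = 6.51401 − 3.67192 = 2.84209.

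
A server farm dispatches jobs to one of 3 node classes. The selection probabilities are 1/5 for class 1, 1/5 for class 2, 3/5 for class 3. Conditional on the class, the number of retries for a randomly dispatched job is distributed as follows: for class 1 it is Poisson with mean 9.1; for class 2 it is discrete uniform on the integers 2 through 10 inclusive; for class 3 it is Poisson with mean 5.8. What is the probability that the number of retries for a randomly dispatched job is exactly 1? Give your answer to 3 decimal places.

0.011

Conditional on each class, P(X = 1): 1: 0.00101616; 2: 0; 3: 0.0175598.
By total probability, P(X = 1) = 0.2·0.00101616 + 0.2·0 + 0.6·0.0175598 = 0.0107391.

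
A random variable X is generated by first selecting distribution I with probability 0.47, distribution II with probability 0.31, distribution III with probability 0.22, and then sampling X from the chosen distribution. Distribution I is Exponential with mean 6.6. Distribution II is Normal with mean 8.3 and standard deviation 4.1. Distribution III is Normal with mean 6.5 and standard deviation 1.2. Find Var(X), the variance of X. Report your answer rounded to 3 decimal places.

26.644

Per component, I: μ=6.6, E[X²]=87.12; II: μ=8.3, E[X²]=85.7; III: μ=6.5, E[X²]=43.69.
E[X] = 0.47·6.6 + 0.31·8.3 + 0.22·6.5 = 7.105.
E[X²] = 0.47·87.12 + 0.31·85.7 + 0.22·43.69 = 77.1252.
Var(X) = E[X²] − (E[X])² = 77.1252 − 50.481 = 26.6442.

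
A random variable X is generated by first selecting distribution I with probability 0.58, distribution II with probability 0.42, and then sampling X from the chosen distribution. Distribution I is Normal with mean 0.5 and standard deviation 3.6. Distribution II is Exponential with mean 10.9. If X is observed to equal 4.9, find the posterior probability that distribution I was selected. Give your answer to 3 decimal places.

Likelihoods f(4.9 | ·): I: 0.0525082; II: 0.0585248.
Posterior ∝ prior × likelihood. Numerator for I: 0.58·0.0525082 = 0.0304548.
Normalizing constant: 0.58·0.0525082 + 0.42·0.0585248 = 0.0550352.
P(I | observation) = 0.0304548 / 0.0550352 = 0.553369.

0.553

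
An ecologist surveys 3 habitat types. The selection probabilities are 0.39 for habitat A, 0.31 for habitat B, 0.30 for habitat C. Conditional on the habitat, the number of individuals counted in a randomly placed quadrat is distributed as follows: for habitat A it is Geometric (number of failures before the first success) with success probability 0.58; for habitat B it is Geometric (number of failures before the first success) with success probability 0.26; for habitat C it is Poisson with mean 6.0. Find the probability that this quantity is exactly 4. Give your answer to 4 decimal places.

Conditional on each habitat, P(X = 4): A: 0.0180478; B: 0.0779651; C: 0.133853.
By total probability, P(X = 4) = 0.39·0.0180478 + 0.31·0.0779651 + 0.3·0.133853 = 0.0713636.

0.0714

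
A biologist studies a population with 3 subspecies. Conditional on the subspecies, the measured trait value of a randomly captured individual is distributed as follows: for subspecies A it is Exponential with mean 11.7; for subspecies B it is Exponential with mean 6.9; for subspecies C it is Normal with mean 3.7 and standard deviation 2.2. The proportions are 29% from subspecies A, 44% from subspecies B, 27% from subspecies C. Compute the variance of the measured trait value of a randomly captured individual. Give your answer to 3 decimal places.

71.121

Per component, A: μ=11.7, E[X²]=273.78; B: μ=6.9, E[X²]=95.22; C: μ=3.7, E[X²]=18.53.
E[X] = 0.29·11.7 + 0.44·6.9 + 0.27·3.7 = 7.428.
E[X²] = 0.29·273.78 + 0.44·95.22 + 0.27·18.53 = 126.296.
Var(X) = E[X²] − (E[X])² = 126.296 − 55.1752 = 71.1209.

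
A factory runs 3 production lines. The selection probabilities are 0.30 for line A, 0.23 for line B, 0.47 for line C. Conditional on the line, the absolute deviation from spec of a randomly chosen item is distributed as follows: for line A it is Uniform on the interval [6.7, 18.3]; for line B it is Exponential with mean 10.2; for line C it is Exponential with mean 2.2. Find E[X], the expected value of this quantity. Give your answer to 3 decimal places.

7.130

Component means — A: 12.5; B: 10.2; C: 2.2.
E[X] = 0.3·12.5 + 0.23·10.2 + 0.47·2.2 = 7.13.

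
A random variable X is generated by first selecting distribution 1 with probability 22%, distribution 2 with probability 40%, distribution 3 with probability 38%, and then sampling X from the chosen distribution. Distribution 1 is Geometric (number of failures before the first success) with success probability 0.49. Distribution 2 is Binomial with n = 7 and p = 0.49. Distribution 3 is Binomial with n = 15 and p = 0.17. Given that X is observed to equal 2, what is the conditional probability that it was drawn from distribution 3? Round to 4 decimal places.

Likelihoods P(X=2 | ·): 1: 0.127449; 2: 0.173965; 3: 0.269217.
Posterior ∝ prior × likelihood. Numerator for 3: 0.38·0.269217 = 0.102302.
Normalizing constant: 0.22·0.127449 + 0.4·0.173965 + 0.38·0.269217 = 0.199927.
P(3 | observation) = 0.102302 / 0.199927 = 0.511698.

0.5117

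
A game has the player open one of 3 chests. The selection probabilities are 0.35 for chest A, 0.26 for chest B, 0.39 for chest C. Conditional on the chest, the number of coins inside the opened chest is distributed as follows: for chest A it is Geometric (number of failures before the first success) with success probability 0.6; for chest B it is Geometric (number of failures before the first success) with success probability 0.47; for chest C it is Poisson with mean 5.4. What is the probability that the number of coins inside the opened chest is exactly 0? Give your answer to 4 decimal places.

0.3340

Conditional on each chest, P(X = 0): A: 0.6; B: 0.47; C: 0.00451658.
By total probability, P(X = 0) = 0.35·0.6 + 0.26·0.47 + 0.39·0.00451658 = 0.333961.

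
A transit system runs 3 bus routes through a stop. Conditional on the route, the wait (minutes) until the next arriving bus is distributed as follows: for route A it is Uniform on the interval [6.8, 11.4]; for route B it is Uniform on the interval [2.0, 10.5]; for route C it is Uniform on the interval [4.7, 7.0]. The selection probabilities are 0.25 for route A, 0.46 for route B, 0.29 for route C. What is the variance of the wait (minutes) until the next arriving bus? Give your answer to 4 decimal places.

Per component, A: μ=9.1, E[X²]=84.5733; B: μ=6.25, E[X²]=45.0833; C: μ=5.85, E[X²]=34.6633.
E[X] = 0.25·9.1 + 0.46·6.25 + 0.29·5.85 = 6.8465.
E[X²] = 0.25·84.5733 + 0.46·45.0833 + 0.29·34.6633 = 51.934.
Var(X) = E[X²] − (E[X])² = 51.934 − 46.8746 = 5.05947.

5.0595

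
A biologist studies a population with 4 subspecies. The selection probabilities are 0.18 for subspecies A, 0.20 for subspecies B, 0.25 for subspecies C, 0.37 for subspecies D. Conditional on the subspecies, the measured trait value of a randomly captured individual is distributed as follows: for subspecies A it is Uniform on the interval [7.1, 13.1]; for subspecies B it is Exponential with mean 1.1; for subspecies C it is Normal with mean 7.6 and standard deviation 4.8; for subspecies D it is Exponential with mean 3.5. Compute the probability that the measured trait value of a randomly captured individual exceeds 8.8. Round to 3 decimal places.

0.259

Conditional on each subspecies, P(X > 8.8): A: 0.716667; B: 0.000335463; C: 0.401294; D: 0.0809207.
By total probability, P(X > 8.8) = 0.18·0.716667 + 0.2·0.000335463 + 0.25·0.401294 + 0.37·0.0809207 = 0.259331.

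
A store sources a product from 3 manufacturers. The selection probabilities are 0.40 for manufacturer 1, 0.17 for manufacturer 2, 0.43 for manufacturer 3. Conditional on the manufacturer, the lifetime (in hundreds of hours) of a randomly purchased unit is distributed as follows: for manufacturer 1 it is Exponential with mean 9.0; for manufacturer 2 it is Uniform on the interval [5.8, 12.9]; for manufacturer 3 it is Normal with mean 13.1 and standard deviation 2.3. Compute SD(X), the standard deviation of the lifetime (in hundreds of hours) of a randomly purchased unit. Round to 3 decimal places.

6.270

Per component, 1: μ=9, E[X²]=162; 2: μ=9.35, E[X²]=91.6233; 3: μ=13.1, E[X²]=176.9.
E[X] = 0.4·9 + 0.17·9.35 + 0.43·13.1 = 10.8225.
E[X²] = 0.4·162 + 0.17·91.6233 + 0.43·176.9 = 156.443.
Var(X) = E[X²] − (E[X])² = 156.443 − 117.127 = 39.3165.
SD(X) = √39.3165 = 6.27028.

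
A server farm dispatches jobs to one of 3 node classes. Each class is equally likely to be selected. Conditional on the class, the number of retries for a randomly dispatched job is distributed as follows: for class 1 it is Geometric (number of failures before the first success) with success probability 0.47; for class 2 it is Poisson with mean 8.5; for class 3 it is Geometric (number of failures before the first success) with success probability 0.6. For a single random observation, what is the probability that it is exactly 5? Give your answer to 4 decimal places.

0.0337

Conditional on each class, P(X = 5): 1: 0.0196552; 2: 0.0752333; 3: 0.006144.
By total probability, P(X = 5) = 0.333333·0.0196552 + 0.333333·0.0752333 + 0.333333·0.006144 = 0.0336775.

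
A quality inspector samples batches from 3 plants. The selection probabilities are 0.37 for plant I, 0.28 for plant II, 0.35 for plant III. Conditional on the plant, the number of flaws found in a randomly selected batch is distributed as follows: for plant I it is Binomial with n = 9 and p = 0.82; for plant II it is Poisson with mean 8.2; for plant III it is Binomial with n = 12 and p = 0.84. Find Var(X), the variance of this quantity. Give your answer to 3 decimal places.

4.712

Per component, I: μ=7.38, E[X²]=55.7928; II: μ=8.2, E[X²]=75.44; III: μ=10.08, E[X²]=103.219.
E[X] = 0.37·7.38 + 0.28·8.2 + 0.35·10.08 = 8.5546.
E[X²] = 0.37·55.7928 + 0.28·75.44 + 0.35·103.219 = 77.8933.
Var(X) = E[X²] − (E[X])² = 77.8933 − 73.1812 = 4.71207.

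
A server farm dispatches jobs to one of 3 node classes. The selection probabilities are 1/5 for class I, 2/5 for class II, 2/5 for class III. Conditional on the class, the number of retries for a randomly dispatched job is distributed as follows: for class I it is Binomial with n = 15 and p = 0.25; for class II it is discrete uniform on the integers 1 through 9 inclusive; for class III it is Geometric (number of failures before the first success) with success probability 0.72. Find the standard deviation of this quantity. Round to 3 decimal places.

Per component, I: μ=3.75, E[X²]=16.875; II: μ=5, E[X²]=31.6667; III: μ=0.388889, E[X²]=0.691358.
E[X] = 0.2·3.75 + 0.4·5 + 0.4·0.388889 = 2.90556.
E[X²] = 0.2·16.875 + 0.4·31.6667 + 0.4·0.691358 = 16.3182.
Var(X) = E[X²] − (E[X])² = 16.3182 − 8.44225 = 7.87596.
SD(X) = √7.87596 = 2.80641.

2.806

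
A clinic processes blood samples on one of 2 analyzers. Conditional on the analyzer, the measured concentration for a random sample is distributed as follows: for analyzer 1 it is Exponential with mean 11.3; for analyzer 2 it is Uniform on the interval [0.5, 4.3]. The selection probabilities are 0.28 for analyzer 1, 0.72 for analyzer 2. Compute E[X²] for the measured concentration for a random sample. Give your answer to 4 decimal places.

76.5200

For each component E[X²] = Var + (mean)², giving 1: 255.38; 2: 6.96333.
Overall E[X²] = 0.28·255.38 + 0.72·6.96333 = 76.52.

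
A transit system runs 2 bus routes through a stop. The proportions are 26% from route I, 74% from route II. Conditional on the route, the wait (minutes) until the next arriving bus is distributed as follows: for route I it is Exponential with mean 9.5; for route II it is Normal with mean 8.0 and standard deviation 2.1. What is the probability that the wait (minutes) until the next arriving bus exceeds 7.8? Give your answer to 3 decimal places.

0.512

Conditional on each route, P(X > 7.8): I: 0.439968; II: 0.537937.
By total probability, P(X > 7.8) = 0.26·0.439968 + 0.74·0.537937 = 0.512465.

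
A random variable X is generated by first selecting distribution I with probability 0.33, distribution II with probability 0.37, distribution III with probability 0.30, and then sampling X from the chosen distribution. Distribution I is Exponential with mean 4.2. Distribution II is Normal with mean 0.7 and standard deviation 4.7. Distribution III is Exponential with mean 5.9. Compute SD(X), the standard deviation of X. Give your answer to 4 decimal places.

Per component, I: μ=4.2, E[X²]=35.28; II: μ=0.7, E[X²]=22.58; III: μ=5.9, E[X²]=69.62.
E[X] = 0.33·4.2 + 0.37·0.7 + 0.3·5.9 = 3.415.
E[X²] = 0.33·35.28 + 0.37·22.58 + 0.3·69.62 = 40.883.
Var(X) = E[X²] − (E[X])² = 40.883 − 11.6622 = 29.2208.
SD(X) = √29.2208 = 5.40562.

5.4056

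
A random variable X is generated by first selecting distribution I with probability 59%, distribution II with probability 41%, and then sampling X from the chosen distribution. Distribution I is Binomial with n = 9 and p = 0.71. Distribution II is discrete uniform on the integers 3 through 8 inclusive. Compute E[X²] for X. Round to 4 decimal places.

For each component E[X²] = Var + (mean)², giving I: 42.6852; II: 33.1667.
Overall E[X²] = 0.59·42.6852 + 0.41·33.1667 = 38.7826.

38.7826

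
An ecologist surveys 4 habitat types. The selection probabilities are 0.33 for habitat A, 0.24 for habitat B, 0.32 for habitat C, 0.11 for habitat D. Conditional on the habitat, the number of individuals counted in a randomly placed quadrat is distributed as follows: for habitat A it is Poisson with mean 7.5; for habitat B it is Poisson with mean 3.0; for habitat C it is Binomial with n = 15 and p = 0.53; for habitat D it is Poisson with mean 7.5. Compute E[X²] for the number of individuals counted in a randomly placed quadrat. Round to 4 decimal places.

52.3505

For each component E[X²] = Var + (mean)², giving A: 63.75; B: 12; C: 66.939; D: 63.75.
Overall E[X²] = 0.33·63.75 + 0.24·12 + 0.32·66.939 + 0.11·63.75 = 52.3505.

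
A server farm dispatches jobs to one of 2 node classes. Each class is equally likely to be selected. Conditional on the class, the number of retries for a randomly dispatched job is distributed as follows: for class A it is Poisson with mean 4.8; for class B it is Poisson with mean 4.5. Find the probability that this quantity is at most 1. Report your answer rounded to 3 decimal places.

Conditional on each class, P(X ≤ 1): A: 0.0477325; B: 0.0610995.
By total probability, P(X ≤ 1) = 0.5·0.0477325 + 0.5·0.0610995 = 0.054416.

0.054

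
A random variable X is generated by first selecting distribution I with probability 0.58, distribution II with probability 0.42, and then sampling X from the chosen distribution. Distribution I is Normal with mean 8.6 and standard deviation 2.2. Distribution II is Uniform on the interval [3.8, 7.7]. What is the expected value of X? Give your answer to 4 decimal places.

7.4030

Component means — I: 8.6; II: 5.75.
E[X] = 0.58·8.6 + 0.42·5.75 = 7.403.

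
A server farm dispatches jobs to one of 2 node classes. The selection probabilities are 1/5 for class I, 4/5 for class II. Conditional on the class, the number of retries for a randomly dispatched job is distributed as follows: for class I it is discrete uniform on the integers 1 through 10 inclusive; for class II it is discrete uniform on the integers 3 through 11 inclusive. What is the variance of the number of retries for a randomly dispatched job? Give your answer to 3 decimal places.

7.343

Per component, I: μ=5.5, E[X²]=38.5; II: μ=7, E[X²]=55.6667.
E[X] = 0.2·5.5 + 0.8·7 = 6.7.
E[X²] = 0.2·38.5 + 0.8·55.6667 = 52.2333.
Var(X) = E[X²] − (E[X])² = 52.2333 − 44.89 = 7.34333.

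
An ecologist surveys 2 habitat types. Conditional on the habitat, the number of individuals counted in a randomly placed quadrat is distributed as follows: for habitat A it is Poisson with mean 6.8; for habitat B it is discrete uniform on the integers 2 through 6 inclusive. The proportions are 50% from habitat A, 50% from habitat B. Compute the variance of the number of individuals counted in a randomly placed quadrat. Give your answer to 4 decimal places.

6.3600

Per component, A: μ=6.8, E[X²]=53.04; B: μ=4, E[X²]=18.
E[X] = 0.5·6.8 + 0.5·4 = 5.4.
E[X²] = 0.5·53.04 + 0.5·18 = 35.52.
Var(X) = E[X²] − (E[X])² = 35.52 − 29.16 = 6.36.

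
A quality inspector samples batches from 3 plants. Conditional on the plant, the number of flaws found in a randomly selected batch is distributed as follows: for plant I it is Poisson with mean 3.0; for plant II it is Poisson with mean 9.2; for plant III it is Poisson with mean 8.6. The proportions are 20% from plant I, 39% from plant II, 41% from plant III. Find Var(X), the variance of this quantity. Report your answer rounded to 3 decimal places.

Per component, I: μ=3, E[X²]=12; II: μ=9.2, E[X²]=93.84; III: μ=8.6, E[X²]=82.56.
E[X] = 0.2·3 + 0.39·9.2 + 0.41·8.6 = 7.714.
E[X²] = 0.2·12 + 0.39·93.84 + 0.41·82.56 = 72.8472.
Var(X) = E[X²] − (E[X])² = 72.8472 − 59.5058 = 13.3414.

13.341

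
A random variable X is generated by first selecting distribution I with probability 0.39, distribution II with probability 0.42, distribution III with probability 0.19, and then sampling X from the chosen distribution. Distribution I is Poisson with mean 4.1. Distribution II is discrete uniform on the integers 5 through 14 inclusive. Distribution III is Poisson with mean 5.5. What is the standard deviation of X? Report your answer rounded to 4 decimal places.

3.5082

Per component, I: μ=4.1, E[X²]=20.91; II: μ=9.5, E[X²]=98.5; III: μ=5.5, E[X²]=35.75.
E[X] = 0.39·4.1 + 0.42·9.5 + 0.19·5.5 = 6.634.
E[X²] = 0.39·20.91 + 0.42·98.5 + 0.19·35.75 = 56.3174.
Var(X) = E[X²] − (E[X])² = 56.3174 − 44.01 = 12.3074.
SD(X) = √12.3074 = 3.5082.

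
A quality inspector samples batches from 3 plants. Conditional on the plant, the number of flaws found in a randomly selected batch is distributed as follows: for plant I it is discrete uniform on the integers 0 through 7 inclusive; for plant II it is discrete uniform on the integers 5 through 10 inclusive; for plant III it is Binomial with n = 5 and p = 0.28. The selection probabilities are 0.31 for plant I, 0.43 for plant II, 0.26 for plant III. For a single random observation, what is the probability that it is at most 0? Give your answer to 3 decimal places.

0.089

Conditional on each plant, P(X ≤ 0): I: 0.125; II: 0; III: 0.193492.
By total probability, P(X ≤ 0) = 0.31·0.125 + 0.43·0 + 0.26·0.193492 = 0.0890579.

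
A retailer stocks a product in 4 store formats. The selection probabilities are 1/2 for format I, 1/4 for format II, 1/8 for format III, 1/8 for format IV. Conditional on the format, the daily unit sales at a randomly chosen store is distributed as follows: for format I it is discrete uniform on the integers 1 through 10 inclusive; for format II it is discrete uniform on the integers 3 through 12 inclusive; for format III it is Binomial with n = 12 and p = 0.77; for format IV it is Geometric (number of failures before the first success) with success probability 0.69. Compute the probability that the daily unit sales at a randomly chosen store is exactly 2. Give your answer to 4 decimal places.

Conditional on each format, P(X = 2): I: 0.1; II: 0; III: 1.62108e-05; IV: 0.066309.
By total probability, P(X = 2) = 0.5·0.1 + 0.25·0 + 0.125·1.62108e-05 + 0.125·0.066309 = 0.0582907.

0.0583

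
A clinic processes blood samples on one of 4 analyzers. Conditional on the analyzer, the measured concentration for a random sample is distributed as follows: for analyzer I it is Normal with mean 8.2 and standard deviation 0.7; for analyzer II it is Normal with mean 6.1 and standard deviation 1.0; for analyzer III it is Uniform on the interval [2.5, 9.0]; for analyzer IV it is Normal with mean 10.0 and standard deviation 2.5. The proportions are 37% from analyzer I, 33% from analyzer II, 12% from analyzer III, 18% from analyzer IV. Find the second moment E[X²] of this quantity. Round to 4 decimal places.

61.1844

For each component E[X²] = Var + (mean)², giving I: 67.73; II: 38.21; III: 36.5833; IV: 106.25.
Overall E[X²] = 0.37·67.73 + 0.33·38.21 + 0.12·36.5833 + 0.18·106.25 = 61.1844.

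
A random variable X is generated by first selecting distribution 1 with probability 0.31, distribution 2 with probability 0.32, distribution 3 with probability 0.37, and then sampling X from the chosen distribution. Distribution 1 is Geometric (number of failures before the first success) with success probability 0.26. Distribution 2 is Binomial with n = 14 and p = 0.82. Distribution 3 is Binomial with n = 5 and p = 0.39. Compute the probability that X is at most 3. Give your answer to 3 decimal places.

Conditional on each component, P(X ≤ 3): 1: 0.700134; 2: 1.36307e-06; 3: 0.920418.
By total probability, P(X ≤ 3) = 0.31·0.700134 + 0.32·1.36307e-06 + 0.37·0.920418 = 0.557597.

0.558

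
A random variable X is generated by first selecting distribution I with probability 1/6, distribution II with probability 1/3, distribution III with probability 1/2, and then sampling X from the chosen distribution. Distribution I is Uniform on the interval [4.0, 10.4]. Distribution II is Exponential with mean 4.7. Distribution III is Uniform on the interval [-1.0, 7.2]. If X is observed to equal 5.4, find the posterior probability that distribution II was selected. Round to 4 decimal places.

Likelihoods f(5.4 | ·): I: 0.15625; II: 0.0674412; III: 0.121951.
Posterior ∝ prior × likelihood. Numerator for II: 0.333333·0.0674412 = 0.0224804.
Normalizing constant: 0.166667·0.15625 + 0.333333·0.0674412 + 0.5·0.121951 = 0.109498.
P(II | observation) = 0.0224804 / 0.109498 = 0.205305.

0.2053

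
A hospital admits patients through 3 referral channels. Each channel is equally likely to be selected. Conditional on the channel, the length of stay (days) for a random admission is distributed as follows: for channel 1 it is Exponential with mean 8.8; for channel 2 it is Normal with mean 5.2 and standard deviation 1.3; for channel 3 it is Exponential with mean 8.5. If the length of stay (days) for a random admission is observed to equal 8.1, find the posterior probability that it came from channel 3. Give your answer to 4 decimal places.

0.3907

Likelihoods f(8.1 | ·): 1: 0.0452657; 2: 0.02549; 3: 0.0453653.
Posterior ∝ prior × likelihood. Numerator for 3: 0.333333·0.0453653 = 0.0151218.
Normalizing constant: 0.333333·0.0452657 + 0.333333·0.02549 + 0.333333·0.0453653 = 0.038707.
P(3 | observation) = 0.0151218 / 0.038707 = 0.390673.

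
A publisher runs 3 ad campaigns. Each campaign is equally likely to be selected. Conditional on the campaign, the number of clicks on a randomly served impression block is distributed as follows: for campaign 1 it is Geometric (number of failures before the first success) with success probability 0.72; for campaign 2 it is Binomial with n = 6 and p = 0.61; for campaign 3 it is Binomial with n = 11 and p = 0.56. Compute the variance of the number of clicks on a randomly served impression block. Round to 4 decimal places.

7.1433

Per component, 1: μ=0.388889, E[X²]=0.691358; 2: μ=3.66, E[X²]=14.823; 3: μ=6.16, E[X²]=40.656.
E[X] = 0.333333·0.388889 + 0.333333·3.66 + 0.333333·6.16 = 3.40296.
E[X²] = 0.333333·0.691358 + 0.333333·14.823 + 0.333333·40.656 = 18.7235.
Var(X) = E[X²] − (E[X])² = 18.7235 − 11.5802 = 7.1433.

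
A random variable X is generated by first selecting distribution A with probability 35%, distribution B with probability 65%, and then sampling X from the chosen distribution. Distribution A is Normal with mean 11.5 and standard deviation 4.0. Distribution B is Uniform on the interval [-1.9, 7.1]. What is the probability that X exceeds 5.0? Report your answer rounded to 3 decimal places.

Conditional on each component, P(X > 5.0): A: 0.947919; B: 0.233333.
By total probability, P(X > 5.0) = 0.35·0.947919 + 0.65·0.233333 = 0.483438.

0.483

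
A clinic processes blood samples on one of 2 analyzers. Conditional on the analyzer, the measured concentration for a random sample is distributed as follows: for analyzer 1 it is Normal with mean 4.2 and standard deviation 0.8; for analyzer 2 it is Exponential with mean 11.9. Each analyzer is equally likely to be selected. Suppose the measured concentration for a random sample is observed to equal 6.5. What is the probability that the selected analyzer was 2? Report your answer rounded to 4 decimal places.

0.8589

Likelihoods f(6.5 | ·): 1: 0.00799765; 2: 0.0486669.
Posterior ∝ prior × likelihood. Numerator for 2: 0.5·0.0486669 = 0.0243334.
Normalizing constant: 0.5·0.00799765 + 0.5·0.0486669 = 0.0283323.
P(2 | observation) = 0.0243334 / 0.0283323 = 0.85886.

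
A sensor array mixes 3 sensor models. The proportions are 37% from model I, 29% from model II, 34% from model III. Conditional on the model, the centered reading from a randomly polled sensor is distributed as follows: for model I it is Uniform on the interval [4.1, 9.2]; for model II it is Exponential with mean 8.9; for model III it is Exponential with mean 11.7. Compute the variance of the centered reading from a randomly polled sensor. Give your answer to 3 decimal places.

74.840

Per component, I: μ=6.65, E[X²]=46.39; II: μ=8.9, E[X²]=158.42; III: μ=11.7, E[X²]=273.78.
E[X] = 0.37·6.65 + 0.29·8.9 + 0.34·11.7 = 9.0195.
E[X²] = 0.37·46.39 + 0.29·158.42 + 0.34·273.78 = 156.191.
Var(X) = E[X²] − (E[X])² = 156.191 − 81.3514 = 74.8399.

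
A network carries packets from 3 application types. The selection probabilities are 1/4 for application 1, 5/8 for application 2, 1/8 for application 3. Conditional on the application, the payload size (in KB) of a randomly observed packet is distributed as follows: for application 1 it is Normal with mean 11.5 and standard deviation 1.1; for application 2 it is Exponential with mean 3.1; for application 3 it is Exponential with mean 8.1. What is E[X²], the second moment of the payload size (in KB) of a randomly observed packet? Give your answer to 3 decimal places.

61.780

For each component E[X²] = Var + (mean)², giving 1: 133.46; 2: 19.22; 3: 131.22.
Overall E[X²] = 0.25·133.46 + 0.625·19.22 + 0.125·131.22 = 61.78.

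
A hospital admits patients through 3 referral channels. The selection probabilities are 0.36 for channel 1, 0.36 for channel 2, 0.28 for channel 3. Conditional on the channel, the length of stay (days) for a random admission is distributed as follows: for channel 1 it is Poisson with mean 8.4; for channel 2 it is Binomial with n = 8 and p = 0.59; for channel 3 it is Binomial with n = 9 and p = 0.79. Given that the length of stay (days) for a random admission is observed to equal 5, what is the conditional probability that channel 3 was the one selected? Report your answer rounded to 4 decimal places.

Likelihoods P(X=5 | ·): 1: 0.0783685; 2: 0.27593; 3: 0.0754021.
Posterior ∝ prior × likelihood. Numerator for 3: 0.28·0.0754021 = 0.0211126.
Normalizing constant: 0.36·0.0783685 + 0.36·0.27593 + 0.28·0.0754021 = 0.14866.
P(3 | observation) = 0.0211126 / 0.14866 = 0.142019.

0.1420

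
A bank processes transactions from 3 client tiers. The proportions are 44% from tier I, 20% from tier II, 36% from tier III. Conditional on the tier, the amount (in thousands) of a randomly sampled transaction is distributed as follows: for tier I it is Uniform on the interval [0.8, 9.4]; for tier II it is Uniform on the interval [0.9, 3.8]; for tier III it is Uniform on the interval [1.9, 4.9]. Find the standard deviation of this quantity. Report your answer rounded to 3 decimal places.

Per component, I: μ=5.1, E[X²]=32.1733; II: μ=2.35, E[X²]=6.22333; III: μ=3.4, E[X²]=12.31.
E[X] = 0.44·5.1 + 0.2·2.35 + 0.36·3.4 = 3.938.
E[X²] = 0.44·32.1733 + 0.2·6.22333 + 0.36·12.31 = 19.8325.
Var(X) = E[X²] − (E[X])² = 19.8325 − 15.5078 = 4.32469.
SD(X) = √4.32469 = 2.07959.

2.080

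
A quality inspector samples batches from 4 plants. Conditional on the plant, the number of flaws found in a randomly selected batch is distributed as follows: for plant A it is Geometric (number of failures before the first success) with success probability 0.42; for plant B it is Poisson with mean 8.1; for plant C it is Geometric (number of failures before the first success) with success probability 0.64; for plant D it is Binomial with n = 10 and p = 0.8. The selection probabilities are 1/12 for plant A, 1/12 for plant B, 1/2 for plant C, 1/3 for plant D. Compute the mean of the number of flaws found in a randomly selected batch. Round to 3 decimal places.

3.738

Component means — A: 1.38095; B: 8.1; C: 0.5625; D: 8.
E[X] = 0.0833333·1.38095 + 0.0833333·8.1 + 0.5·0.5625 + 0.333333·8 = 3.738.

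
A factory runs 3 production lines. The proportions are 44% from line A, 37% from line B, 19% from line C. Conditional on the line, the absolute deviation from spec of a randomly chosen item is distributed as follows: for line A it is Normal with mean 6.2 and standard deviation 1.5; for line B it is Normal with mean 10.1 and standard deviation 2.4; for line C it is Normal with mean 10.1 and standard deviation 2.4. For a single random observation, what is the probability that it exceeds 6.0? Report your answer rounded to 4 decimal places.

Conditional on each line, P(X > 6.0): A: 0.553035; B: 0.956213; C: 0.956213.
By total probability, P(X > 6.0) = 0.44·0.553035 + 0.37·0.956213 + 0.19·0.956213 = 0.778815.

0.7788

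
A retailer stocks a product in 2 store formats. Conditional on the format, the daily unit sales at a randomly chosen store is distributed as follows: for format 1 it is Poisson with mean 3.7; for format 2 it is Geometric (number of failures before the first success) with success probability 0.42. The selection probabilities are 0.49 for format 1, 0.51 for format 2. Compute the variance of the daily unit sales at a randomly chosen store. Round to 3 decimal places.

4.834

Per component, 1: μ=3.7, E[X²]=17.39; 2: μ=1.38095, E[X²]=5.19501.
E[X] = 0.49·3.7 + 0.51·1.38095 = 2.51729.
E[X²] = 0.49·17.39 + 0.51·5.19501 = 11.1706.
Var(X) = E[X²] − (E[X])² = 11.1706 − 6.33673 = 4.83383.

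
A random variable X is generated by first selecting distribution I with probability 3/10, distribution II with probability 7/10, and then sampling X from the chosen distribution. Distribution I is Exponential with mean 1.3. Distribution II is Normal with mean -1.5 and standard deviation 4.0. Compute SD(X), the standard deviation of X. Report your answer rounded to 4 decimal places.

3.6542

Per component, I: μ=1.3, E[X²]=3.38; II: μ=-1.5, E[X²]=18.25.
E[X] = 0.3·1.3 + 0.7·-1.5 = -0.66.
E[X²] = 0.3·3.38 + 0.7·18.25 = 13.789.
Var(X) = E[X²] − (E[X])² = 13.789 − 0.4356 = 13.3534.
SD(X) = √13.3534 = 3.65423.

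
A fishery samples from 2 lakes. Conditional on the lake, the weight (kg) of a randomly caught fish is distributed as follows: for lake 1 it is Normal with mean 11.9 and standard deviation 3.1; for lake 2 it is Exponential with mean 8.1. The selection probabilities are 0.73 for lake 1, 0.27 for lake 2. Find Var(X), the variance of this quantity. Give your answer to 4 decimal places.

Per component, 1: μ=11.9, E[X²]=151.22; 2: μ=8.1, E[X²]=131.22.
E[X] = 0.73·11.9 + 0.27·8.1 = 10.874.
E[X²] = 0.73·151.22 + 0.27·131.22 = 145.82.
Var(X) = E[X²] − (E[X])² = 145.82 − 118.244 = 27.5761.

27.5761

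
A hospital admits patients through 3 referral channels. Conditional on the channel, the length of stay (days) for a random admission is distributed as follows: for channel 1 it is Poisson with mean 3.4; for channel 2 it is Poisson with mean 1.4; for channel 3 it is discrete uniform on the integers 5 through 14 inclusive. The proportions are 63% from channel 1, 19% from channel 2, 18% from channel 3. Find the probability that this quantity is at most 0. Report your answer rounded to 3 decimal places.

0.068

Conditional on each channel, P(X ≤ 0): 1: 0.0333733; 2: 0.246597; 3: 0.
By total probability, P(X ≤ 0) = 0.63·0.0333733 + 0.19·0.246597 + 0.18·0 = 0.0678786.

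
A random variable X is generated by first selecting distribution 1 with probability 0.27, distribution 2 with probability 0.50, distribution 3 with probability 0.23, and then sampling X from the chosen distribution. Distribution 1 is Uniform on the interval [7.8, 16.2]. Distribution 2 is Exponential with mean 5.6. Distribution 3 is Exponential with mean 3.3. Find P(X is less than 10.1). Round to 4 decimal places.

0.7108

Conditional on each component, P(X < 10.1): 1: 0.27381; 2: 0.83529; 3: 0.953141.
By total probability, P(X < 10.1) = 0.27·0.27381 + 0.5·0.83529 + 0.23·0.953141 = 0.710796.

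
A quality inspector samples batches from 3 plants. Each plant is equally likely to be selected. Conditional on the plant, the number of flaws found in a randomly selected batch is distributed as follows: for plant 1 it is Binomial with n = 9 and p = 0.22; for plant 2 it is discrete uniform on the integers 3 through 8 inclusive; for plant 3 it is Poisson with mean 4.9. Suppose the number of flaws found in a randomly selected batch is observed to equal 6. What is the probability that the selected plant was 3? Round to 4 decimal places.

0.4554

Likelihoods P(X=6 | ·): 1: 0.00451959; 2: 0.166667; 3: 0.143153.
Posterior ∝ prior × likelihood. Numerator for 3: 0.333333·0.143153 = 0.0477177.
Normalizing constant: 0.333333·0.00451959 + 0.333333·0.166667 + 0.333333·0.143153 = 0.10478.
P(3 | observation) = 0.0477177 / 0.10478 = 0.45541.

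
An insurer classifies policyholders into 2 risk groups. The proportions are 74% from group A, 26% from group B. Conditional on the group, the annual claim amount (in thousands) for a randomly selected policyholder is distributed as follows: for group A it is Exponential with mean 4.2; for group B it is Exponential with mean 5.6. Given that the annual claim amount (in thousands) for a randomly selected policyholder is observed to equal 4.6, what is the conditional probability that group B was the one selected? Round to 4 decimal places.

Likelihoods f(4.6 | ·): A: 0.0796333; B: 0.0785362.
Posterior ∝ prior × likelihood. Numerator for B: 0.26·0.0785362 = 0.0204194.
Normalizing constant: 0.74·0.0796333 + 0.26·0.0785362 = 0.0793481.
P(B | observation) = 0.0204194 / 0.0793481 = 0.25734.

0.2573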